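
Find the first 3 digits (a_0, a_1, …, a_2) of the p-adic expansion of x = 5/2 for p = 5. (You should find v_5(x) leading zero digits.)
(a_0, …, a_2) = (0, 3, 2)

v_5(5/2) = 1, so a_0 = ... = a_0 = 0. Factor out: x = 5^1 · u with u = 1/2 a unit in ℤ_5. Expand u iteratively via a_{v+i} = u_i mod 5, u_{i+1} = (u_i − a_{v+i})/5:
  u_0 = 1/2;  a_1 = 3;  u_1 = (u_0 − 3)/5 = -1/2
  u_1 = -1/2;  a_2 = 2;  u_2 = (u_1 − 2)/5 = -1/2
Digits: (0, 3, 2).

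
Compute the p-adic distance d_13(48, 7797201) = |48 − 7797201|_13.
d_13(48, 7797201) = 1/371293

Step 1 — x − y = 48 − 7797201 = -7797153. Step 2 — v_13(-7797153) = 5 (factor: -7797153 = −(13^5 · 21); the sign does not affect v_p). Step 3 — |x − y|_13 = 13^{-5} = 1/371293.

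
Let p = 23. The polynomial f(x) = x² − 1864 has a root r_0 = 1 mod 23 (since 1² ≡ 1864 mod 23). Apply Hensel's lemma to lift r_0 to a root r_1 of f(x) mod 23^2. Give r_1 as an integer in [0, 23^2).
r_1 = 139 (mod 529)

Hensel's recurrence: r_{i+1} = r_i − f(r_i)·(f′(r_i))^{-1} mod 23^{i+2}, with f′(x) = 2x. Iterate:
  r_0 = 1 (mod 23)
  r_1 = 139 (mod 529)
Final: r_1 = 139, and one checks f(r_1) ≡ 0 mod 23^2.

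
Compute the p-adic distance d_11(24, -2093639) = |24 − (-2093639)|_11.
d_11(24, -2093639) = 1/161051

Step 1 — x − y = 24 − (-2093639) = 2093663. Step 2 — v_11(2093663) = 5 (factor: 2093663 = (11^5 · 13); the sign does not affect v_p). Step 3 — |x − y|_11 = 11^{-5} = 1/161051.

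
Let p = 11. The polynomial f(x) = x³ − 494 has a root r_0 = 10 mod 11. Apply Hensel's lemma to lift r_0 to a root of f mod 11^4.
r_3 = 3431 (mod 14641)

Hensel: r_{i+1} = r_i − f(r_i)/f′(r_i) mod 11^{i+2}, where f′(x) = 3x². Iterate:
  r_0 = 10 (mod 11)
  r_1 = 43 (mod 121)
  r_2 = 769 (mod 1331)
  r_3 = 3431 (mod 14641)
Final: r = 3431 with f(r) ≡ 0 mod 11^4.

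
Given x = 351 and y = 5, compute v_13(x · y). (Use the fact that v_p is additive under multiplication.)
v_13(1755) = 1

v_p(x) = 1 (factor: 351 = 13^1 · 27); v_p(y) = 0 (factor: 5 = 13^0 · 5). Additivity: v_p(xy) = v_p(x) + v_p(y) = 1 + 0 = 1. (Direct check: xy = 1755 = 13^1 · (135).)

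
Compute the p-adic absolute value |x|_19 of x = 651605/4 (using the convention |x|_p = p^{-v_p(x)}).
|651605/4|_19 = 1/130321

Step 1 — compute v_19(x) by factoring powers of 19 out of the numerator and denominator: v_19(651605/4) = 4. Step 2 — apply |x|_p = p^{-v_p(x)} = 19^{-4} = 1/130321.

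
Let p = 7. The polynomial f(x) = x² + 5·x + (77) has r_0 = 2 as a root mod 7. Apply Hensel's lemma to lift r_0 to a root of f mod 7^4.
r_3 = 1010 (mod 2401)

Hensel: r_{i+1} = r_i − f(r_i)·(f′(r_i))^{-1} mod 7^{i+2}, f′(x) = 2x + 5. Iterate:
  r_0 = 2 (mod 7)
  r_1 = 30 (mod 49)
  r_2 = 324 (mod 343)
  r_3 = 1010 (mod 2401)
Final: r = 1010 satisfies f(r) ≡ 0 mod 7^4.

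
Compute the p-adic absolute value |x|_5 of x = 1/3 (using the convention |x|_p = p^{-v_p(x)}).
|1/3|_5 = 1

Step 1 — compute v_5(x) by factoring powers of 5 out of the numerator and denominator: v_5(1/3) = 0. Step 2 — apply |x|_p = p^{-v_p(x)} = 5^{0} = 1.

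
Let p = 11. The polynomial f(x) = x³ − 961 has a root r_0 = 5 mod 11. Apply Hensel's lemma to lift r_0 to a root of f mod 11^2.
r_1 = 71 (mod 121)

Hensel: r_{i+1} = r_i − f(r_i)/f′(r_i) mod 11^{i+2}, where f′(x) = 3x². Iterate:
  r_0 = 5 (mod 11)
  r_1 = 71 (mod 121)
Final: r = 71 with f(r) ≡ 0 mod 11^2.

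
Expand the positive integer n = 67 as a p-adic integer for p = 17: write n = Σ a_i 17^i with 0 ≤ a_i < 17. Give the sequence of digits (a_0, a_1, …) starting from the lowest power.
(a_0, a_1, …) = (16, 3)

Repeated division by 17 gives the digits low-to-high: 67 = 16 + 3·17^1. Digit sequence: (16, 3).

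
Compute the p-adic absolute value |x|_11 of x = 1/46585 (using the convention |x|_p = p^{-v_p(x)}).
|1/46585|_11 = 1331

Step 1 — compute v_11(x) by factoring powers of 11 out of the numerator and denominator: v_11(1/46585) = -3. Step 2 — apply |x|_p = p^{-v_p(x)} = 11^{3} = 1331.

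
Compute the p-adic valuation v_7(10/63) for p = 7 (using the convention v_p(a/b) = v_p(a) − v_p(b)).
v_7(10/63) = -1

Factor powers of 7 from the numerator and denominator of the reduced fraction: 10 = 7^0 · 10 and 63 = 7^1 · 9. Apply v_p(a/b) = v_p(a) − v_p(b): v_7(10/63) = 0 − 1 = -1.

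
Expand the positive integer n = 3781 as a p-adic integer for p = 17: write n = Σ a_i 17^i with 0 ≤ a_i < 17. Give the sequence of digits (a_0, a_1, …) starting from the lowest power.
(a_0, a_1, …) = (7, 1, 13)

Repeated division by 17 gives the digits low-to-high: 3781 = 7 + 1·17^1 + 13·17^2. Digit sequence: (7, 1, 13).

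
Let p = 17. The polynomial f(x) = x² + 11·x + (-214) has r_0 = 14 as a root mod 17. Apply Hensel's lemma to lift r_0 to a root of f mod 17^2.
r_1 = 218 (mod 289)

Hensel: r_{i+1} = r_i − f(r_i)·(f′(r_i))^{-1} mod 17^{i+2}, f′(x) = 2x + 11. Iterate:
  r_0 = 14 (mod 17)
  r_1 = 218 (mod 289)
Final: r = 218 satisfies f(r) ≡ 0 mod 17^2.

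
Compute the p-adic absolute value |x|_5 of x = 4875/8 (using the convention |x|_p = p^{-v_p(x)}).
|4875/8|_5 = 1/125

Step 1 — compute v_5(x) by factoring powers of 5 out of the numerator and denominator: v_5(4875/8) = 3. Step 2 — apply |x|_p = p^{-v_p(x)} = 5^{-3} = 1/125.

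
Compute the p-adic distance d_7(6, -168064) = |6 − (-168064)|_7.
d_7(6, -168064) = 1/16807

Step 1 — x − y = 6 − (-168064) = 168070. Step 2 — v_7(168070) = 5 (factor: 168070 = (7^5 · 10); the sign does not affect v_p). Step 3 — |x − y|_7 = 7^{-5} = 1/16807.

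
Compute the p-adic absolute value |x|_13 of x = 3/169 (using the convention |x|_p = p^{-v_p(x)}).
|3/169|_13 = 169

Step 1 — compute v_13(x) by factoring powers of 13 out of the numerator and denominator: v_13(3/169) = -2. Step 2 — apply |x|_p = p^{-v_p(x)} = 13^{2} = 169.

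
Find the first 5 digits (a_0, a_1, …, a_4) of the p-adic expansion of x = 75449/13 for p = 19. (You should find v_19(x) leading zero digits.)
(a_0, …, a_4) = (0, 0, 0, 14, 11)

v_19(75449/13) = 3, so a_0 = ... = a_2 = 0. Factor out: x = 19^3 · u with u = 11/13 a unit in ℤ_19. Expand u iteratively via a_{v+i} = u_i mod 19, u_{i+1} = (u_i − a_{v+i})/19:
  u_0 = 11/13;  a_3 = 14;  u_1 = (u_0 − 14)/19 = -9/13
  u_1 = -9/13;  a_4 = 11;  u_2 = (u_1 − 11)/19 = -8/13
Digits: (0, 0, 0, 14, 11).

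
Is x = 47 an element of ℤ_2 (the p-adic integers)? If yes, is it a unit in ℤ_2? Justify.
x ∈ ℤ_2^× (unit); v_2(x) = 0

ℤ_2 = {x ∈ ℚ_2 : v_2(x) ≥ 0} and ℤ_2^× = {x ∈ ℤ_2 : v_2(x) = 0}. Here v_2(47) = v_2(num) − v_2(den) = 0; compare against these criteria.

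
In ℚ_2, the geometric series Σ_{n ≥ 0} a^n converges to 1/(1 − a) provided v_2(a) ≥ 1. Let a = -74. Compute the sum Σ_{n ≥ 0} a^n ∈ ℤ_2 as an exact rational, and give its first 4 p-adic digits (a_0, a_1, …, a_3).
Σ a^n = 1/(1 − a) = 1/75;  first 4 digits = (1, 1, 0, 0)

v_2(a) = 1 ≥ 1, so the series converges in ℤ_2 to 1/(1 − a) = 1/(1 − (-74)) = 1/75. Expand this rational in ℤ_2: compute digits iteratively via d_i = x_i mod 2, x_{i+1} = (x_i − d_i)/2. The first 4 digits are (1, 1, 0, 0).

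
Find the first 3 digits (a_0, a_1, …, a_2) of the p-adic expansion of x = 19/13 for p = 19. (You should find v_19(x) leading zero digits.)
(a_0, …, a_2) = (0, 3, 13)

v_19(19/13) = 1, so a_0 = ... = a_0 = 0. Factor out: x = 19^1 · u with u = 1/13 a unit in ℤ_19. Expand u iteratively via a_{v+i} = u_i mod 19, u_{i+1} = (u_i − a_{v+i})/19:
  u_0 = 1/13;  a_1 = 3;  u_1 = (u_0 − 3)/19 = -2/13
  u_1 = -2/13;  a_2 = 13;  u_2 = (u_1 − 13)/19 = -9/13
Digits: (0, 3, 13).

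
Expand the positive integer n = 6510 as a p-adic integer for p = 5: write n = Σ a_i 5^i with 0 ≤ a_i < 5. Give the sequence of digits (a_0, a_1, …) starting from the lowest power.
(a_0, a_1, …) = (0, 2, 0, 2, 0, 2)

Repeated division by 5 gives the digits low-to-high: 6510 = 2·5^1 + 2·5^3 + 2·5^5. Digit sequence: (0, 2, 0, 2, 0, 2).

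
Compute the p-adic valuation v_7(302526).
v_7(302526) = 5

v_7(n) is the largest exponent k such that 7^k divides n. Factor out: 302526 = 7^5 · 18. (Sign doesn't affect v_p.) So v_7(302526) = 5.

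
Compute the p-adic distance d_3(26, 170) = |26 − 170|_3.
d_3(26, 170) = 1/9

Step 1 — x − y = 26 − 170 = -144. Step 2 — v_3(-144) = 2 (factor: -144 = −(3^2 · 16); the sign does not affect v_p). Step 3 — |x − y|_3 = 3^{-2} = 1/9.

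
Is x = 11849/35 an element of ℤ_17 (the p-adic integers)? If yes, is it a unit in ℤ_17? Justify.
x ∈ ℤ_17 but not a unit; v_17(x) = 2 > 0

ℤ_17 = {x ∈ ℚ_17 : v_17(x) ≥ 0} and ℤ_17^× = {x ∈ ℤ_17 : v_17(x) = 0}. Here v_17(11849/35) = v_17(num) − v_17(den) = 2; compare against these criteria.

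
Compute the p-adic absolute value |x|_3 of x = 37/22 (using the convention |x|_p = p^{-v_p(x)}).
|37/22|_3 = 1

Step 1 — compute v_3(x) by factoring powers of 3 out of the numerator and denominator: v_3(37/22) = 0. Step 2 — apply |x|_p = p^{-v_p(x)} = 3^{0} = 1.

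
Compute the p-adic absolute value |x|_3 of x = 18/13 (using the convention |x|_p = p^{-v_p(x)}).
|18/13|_3 = 1/9

Step 1 — compute v_3(x) by factoring powers of 3 out of the numerator and denominator: v_3(18/13) = 2. Step 2 — apply |x|_p = p^{-v_p(x)} = 3^{-2} = 1/9.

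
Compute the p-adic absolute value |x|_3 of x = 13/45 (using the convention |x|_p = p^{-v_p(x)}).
|13/45|_3 = 9

Step 1 — compute v_3(x) by factoring powers of 3 out of the numerator and denominator: v_3(13/45) = -2. Step 2 — apply |x|_p = p^{-v_p(x)} = 3^{2} = 9.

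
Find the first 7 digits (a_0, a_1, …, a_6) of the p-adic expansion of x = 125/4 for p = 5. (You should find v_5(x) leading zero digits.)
(a_0, …, a_6) = (0, 0, 0, 4, 3, 3, 3)

v_5(125/4) = 3, so a_0 = ... = a_2 = 0. Factor out: x = 5^3 · u with u = 1/4 a unit in ℤ_5. Expand u iteratively via a_{v+i} = u_i mod 5, u_{i+1} = (u_i − a_{v+i})/5:
  u_0 = 1/4;  a_3 = 4;  u_1 = (u_0 − 4)/5 = -3/4
  u_1 = -3/4;  a_4 = 3;  u_2 = (u_1 − 3)/5 = -3/4
  u_2 = -3/4;  a_5 = 3;  u_3 = (u_2 − 3)/5 = -3/4
  u_3 = -3/4;  a_6 = 3;  u_4 = (u_3 − 3)/5 = -3/4
Digits: (0, 0, 0, 4, 3, 3, 3).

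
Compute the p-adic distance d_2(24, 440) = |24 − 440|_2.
d_2(24, 440) = 1/32

Step 1 — x − y = 24 − 440 = -416. Step 2 — v_2(-416) = 5 (factor: -416 = −(2^5 · 13); the sign does not affect v_p). Step 3 — |x − y|_2 = 2^{-5} = 1/32.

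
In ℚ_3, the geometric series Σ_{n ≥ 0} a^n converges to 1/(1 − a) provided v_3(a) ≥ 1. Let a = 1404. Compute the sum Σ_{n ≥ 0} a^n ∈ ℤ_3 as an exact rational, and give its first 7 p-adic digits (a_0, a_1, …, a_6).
Σ a^n = 1/(1 − a) = -1/1403;  first 7 digits = (1, 0, 0, 1, 2, 2, 2)

v_3(a) = 3 ≥ 1, so the series converges in ℤ_3 to 1/(1 − a) = 1/(1 − 1404) = -1/1403. Expand this rational in ℤ_3: compute digits iteratively via d_i = x_i mod 3, x_{i+1} = (x_i − d_i)/3. The first 7 digits are (1, 0, 0, 1, 2, 2, 2).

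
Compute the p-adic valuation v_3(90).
v_3(90) = 2

v_3(n) is the largest exponent k such that 3^k divides n. Factor out: 90 = 3^2 · 10. (Sign doesn't affect v_p.) So v_3(90) = 2.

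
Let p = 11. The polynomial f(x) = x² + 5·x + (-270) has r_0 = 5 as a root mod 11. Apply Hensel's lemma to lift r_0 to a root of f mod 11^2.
r_1 = 60 (mod 121)

Hensel: r_{i+1} = r_i − f(r_i)·(f′(r_i))^{-1} mod 11^{i+2}, f′(x) = 2x + 5. Iterate:
  r_0 = 5 (mod 11)
  r_1 = 60 (mod 121)
Final: r = 60 satisfies f(r) ≡ 0 mod 11^2.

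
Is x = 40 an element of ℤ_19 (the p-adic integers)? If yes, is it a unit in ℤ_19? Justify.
x ∈ ℤ_19^× (unit); v_19(x) = 0

ℤ_19 = {x ∈ ℚ_19 : v_19(x) ≥ 0} and ℤ_19^× = {x ∈ ℤ_19 : v_19(x) = 0}. Here v_19(40) = v_19(num) − v_19(den) = 0; compare against these criteria.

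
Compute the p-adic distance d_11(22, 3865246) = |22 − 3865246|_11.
d_11(22, 3865246) = 1/161051

Step 1 — x − y = 22 − 3865246 = -3865224. Step 2 — v_11(-3865224) = 5 (factor: -3865224 = −(11^5 · 24); the sign does not affect v_p). Step 3 — |x − y|_11 = 11^{-5} = 1/161051.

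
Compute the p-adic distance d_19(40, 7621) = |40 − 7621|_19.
d_19(40, 7621) = 1/361

Step 1 — x − y = 40 − 7621 = -7581. Step 2 — v_19(-7581) = 2 (factor: -7581 = −(19^2 · 21); the sign does not affect v_p). Step 3 — |x − y|_19 = 19^{-2} = 1/361.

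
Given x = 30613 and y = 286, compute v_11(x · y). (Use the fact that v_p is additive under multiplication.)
v_11(8755318) = 4

v_p(x) = 3 (factor: 30613 = 11^3 · 23); v_p(y) = 1 (factor: 286 = 11^1 · 26). Additivity: v_p(xy) = v_p(x) + v_p(y) = 3 + 1 = 4. (Direct check: xy = 8755318 = 11^4 · (598).)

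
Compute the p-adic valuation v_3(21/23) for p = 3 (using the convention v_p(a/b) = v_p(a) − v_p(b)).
v_3(21/23) = 1

Factor powers of 3 from the numerator and denominator of the reduced fraction: 21 = 3^1 · 7 and 23 = 3^0 · 23. Apply v_p(a/b) = v_p(a) − v_p(b): v_3(21/23) = 1 − 0 = 1.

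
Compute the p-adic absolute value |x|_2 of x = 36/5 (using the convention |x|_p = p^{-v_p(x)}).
|36/5|_2 = 1/4

Step 1 — compute v_2(x) by factoring powers of 2 out of the numerator and denominator: v_2(36/5) = 2. Step 2 — apply |x|_p = p^{-v_p(x)} = 2^{-2} = 1/4.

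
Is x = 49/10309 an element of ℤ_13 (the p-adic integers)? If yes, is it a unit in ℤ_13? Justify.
x ∉ ℤ_13 (v_13(x) = -2 < 0)

ℤ_13 = {x ∈ ℚ_13 : v_13(x) ≥ 0} and ℤ_13^× = {x ∈ ℤ_13 : v_13(x) = 0}. Here v_13(49/10309) = v_13(num) − v_13(den) = -2; compare against these criteria.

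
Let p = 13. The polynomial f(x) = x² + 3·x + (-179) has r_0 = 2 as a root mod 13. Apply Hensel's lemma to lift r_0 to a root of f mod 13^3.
r_2 = 340 (mod 2197)

Hensel: r_{i+1} = r_i − f(r_i)·(f′(r_i))^{-1} mod 13^{i+2}, f′(x) = 2x + 3. Iterate:
  r_0 = 2 (mod 13)
  r_1 = 2 (mod 169)
  r_2 = 340 (mod 2197)
Final: r = 340 satisfies f(r) ≡ 0 mod 13^3.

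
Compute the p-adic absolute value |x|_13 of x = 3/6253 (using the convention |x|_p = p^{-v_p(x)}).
|3/6253|_13 = 169

Step 1 — compute v_13(x) by factoring powers of 13 out of the numerator and denominator: v_13(3/6253) = -2. Step 2 — apply |x|_p = p^{-v_p(x)} = 13^{2} = 169.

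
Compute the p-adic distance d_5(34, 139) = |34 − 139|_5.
d_5(34, 139) = 1/5

Step 1 — x − y = 34 − 139 = -105. Step 2 — v_5(-105) = 1 (factor: -105 = −(5^1 · 21); the sign does not affect v_p). Step 3 — |x − y|_5 = 5^{-1} = 1/5.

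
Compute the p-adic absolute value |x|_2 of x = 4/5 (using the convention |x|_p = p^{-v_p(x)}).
|4/5|_2 = 1/4

Step 1 — compute v_2(x) by factoring powers of 2 out of the numerator and denominator: v_2(4/5) = 2. Step 2 — apply |x|_p = p^{-v_p(x)} = 2^{-2} = 1/4.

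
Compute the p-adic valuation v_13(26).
v_13(26) = 1

v_13(n) is the largest exponent k such that 13^k divides n. Factor out: 26 = 13^1 · 2. (Sign doesn't affect v_p.) So v_13(26) = 1.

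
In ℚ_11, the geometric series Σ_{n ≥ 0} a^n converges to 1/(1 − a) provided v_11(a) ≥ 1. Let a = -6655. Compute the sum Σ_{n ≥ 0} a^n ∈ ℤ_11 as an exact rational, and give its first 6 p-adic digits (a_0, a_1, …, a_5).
Σ a^n = 1/(1 − a) = 1/6656;  first 6 digits = (1, 0, 0, 6, 10, 10)

v_11(a) = 3 ≥ 1, so the series converges in ℤ_11 to 1/(1 − a) = 1/(1 − (-6655)) = 1/6656. Expand this rational in ℤ_11: compute digits iteratively via d_i = x_i mod 11, x_{i+1} = (x_i − d_i)/11. The first 6 digits are (1, 0, 0, 6, 10, 10).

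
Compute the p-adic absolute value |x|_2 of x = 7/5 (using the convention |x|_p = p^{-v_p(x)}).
|7/5|_2 = 1

Step 1 — compute v_2(x) by factoring powers of 2 out of the numerator and denominator: v_2(7/5) = 0. Step 2 — apply |x|_p = p^{-v_p(x)} = 2^{0} = 1.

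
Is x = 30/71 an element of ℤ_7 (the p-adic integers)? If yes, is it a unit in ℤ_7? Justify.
x ∈ ℤ_7^× (unit); v_7(x) = 0

ℤ_7 = {x ∈ ℚ_7 : v_7(x) ≥ 0} and ℤ_7^× = {x ∈ ℤ_7 : v_7(x) = 0}. Here v_7(30/71) = v_7(num) − v_7(den) = 0; compare against these criteria.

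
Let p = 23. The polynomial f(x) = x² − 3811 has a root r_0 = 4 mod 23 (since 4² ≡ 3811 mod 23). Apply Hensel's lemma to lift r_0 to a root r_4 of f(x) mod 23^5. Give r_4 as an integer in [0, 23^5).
r_4 = 3292776 (mod 6436343)

Hensel's recurrence: r_{i+1} = r_i − f(r_i)·(f′(r_i))^{-1} mod 23^{i+2}, with f′(x) = 2x. Iterate:
  r_0 = 4 (mod 23)
  r_1 = 280 (mod 529)
  r_2 = 7686 (mod 12167)
  r_3 = 214525 (mod 279841)
  r_4 = 3292776 (mod 6436343)
Final: r_4 = 3292776, and one checks f(r_4) ≡ 0 mod 23^5.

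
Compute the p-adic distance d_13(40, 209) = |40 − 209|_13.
d_13(40, 209) = 1/169

Step 1 — x − y = 40 − 209 = -169. Step 2 — v_13(-169) = 2 (factor: -169 = −(13^2 · 1); the sign does not affect v_p). Step 3 — |x − y|_13 = 13^{-2} = 1/169.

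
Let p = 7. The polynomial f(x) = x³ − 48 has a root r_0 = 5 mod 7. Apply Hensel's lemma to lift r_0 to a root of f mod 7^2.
r_1 = 19 (mod 49)

Hensel: r_{i+1} = r_i − f(r_i)/f′(r_i) mod 7^{i+2}, where f′(x) = 3x². Iterate:
  r_0 = 5 (mod 7)
  r_1 = 19 (mod 49)
Final: r = 19 with f(r) ≡ 0 mod 7^2.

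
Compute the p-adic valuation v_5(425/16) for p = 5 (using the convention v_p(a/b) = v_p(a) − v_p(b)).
v_5(425/16) = 2

Factor powers of 5 from the numerator and denominator of the reduced fraction: 425 = 5^2 · 17 and 16 = 5^0 · 16. Apply v_p(a/b) = v_p(a) − v_p(b): v_5(425/16) = 2 − 0 = 2.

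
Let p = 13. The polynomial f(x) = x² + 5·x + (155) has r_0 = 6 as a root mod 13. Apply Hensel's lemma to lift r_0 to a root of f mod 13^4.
r_3 = 15879 (mod 28561)

Hensel: r_{i+1} = r_i − f(r_i)·(f′(r_i))^{-1} mod 13^{i+2}, f′(x) = 2x + 5. Iterate:
  r_0 = 6 (mod 13)
  r_1 = 162 (mod 169)
  r_2 = 500 (mod 2197)
  r_3 = 15879 (mod 28561)
Final: r = 15879 satisfies f(r) ≡ 0 mod 13^4.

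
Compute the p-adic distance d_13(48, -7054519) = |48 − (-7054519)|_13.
d_13(48, -7054519) = 1/371293

Step 1 — x − y = 48 − (-7054519) = 7054567. Step 2 — v_13(7054567) = 5 (factor: 7054567 = (13^5 · 19); the sign does not affect v_p). Step 3 — |x − y|_13 = 13^{-5} = 1/371293.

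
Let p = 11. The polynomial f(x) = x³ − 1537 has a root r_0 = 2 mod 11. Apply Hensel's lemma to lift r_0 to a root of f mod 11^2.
r_1 = 79 (mod 121)

Hensel: r_{i+1} = r_i − f(r_i)/f′(r_i) mod 11^{i+2}, where f′(x) = 3x². Iterate:
  r_0 = 2 (mod 11)
  r_1 = 79 (mod 121)
Final: r = 79 with f(r) ≡ 0 mod 11^2.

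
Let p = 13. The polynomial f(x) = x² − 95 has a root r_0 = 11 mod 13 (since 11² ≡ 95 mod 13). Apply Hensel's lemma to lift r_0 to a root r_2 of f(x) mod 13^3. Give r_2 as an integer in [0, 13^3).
r_2 = 2130 (mod 2197)

Hensel's recurrence: r_{i+1} = r_i − f(r_i)·(f′(r_i))^{-1} mod 13^{i+2}, with f′(x) = 2x. Iterate:
  r_0 = 11 (mod 13)
  r_1 = 102 (mod 169)
  r_2 = 2130 (mod 2197)
Final: r_2 = 2130, and one checks f(r_2) ≡ 0 mod 13^3.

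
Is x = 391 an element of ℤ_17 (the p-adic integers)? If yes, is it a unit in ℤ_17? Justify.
x ∈ ℤ_17 but not a unit; v_17(x) = 1 > 0

ℤ_17 = {x ∈ ℚ_17 : v_17(x) ≥ 0} and ℤ_17^× = {x ∈ ℤ_17 : v_17(x) = 0}. Here v_17(391) = v_17(num) − v_17(den) = 1; compare against these criteria.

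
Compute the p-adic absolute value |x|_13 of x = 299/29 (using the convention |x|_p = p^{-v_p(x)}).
|299/29|_13 = 1/13

Step 1 — compute v_13(x) by factoring powers of 13 out of the numerator and denominator: v_13(299/29) = 1. Step 2 — apply |x|_p = p^{-v_p(x)} = 13^{-1} = 1/13.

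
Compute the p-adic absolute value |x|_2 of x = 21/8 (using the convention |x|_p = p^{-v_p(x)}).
|21/8|_2 = 8

Step 1 — compute v_2(x) by factoring powers of 2 out of the numerator and denominator: v_2(21/8) = -3. Step 2 — apply |x|_p = p^{-v_p(x)} = 2^{3} = 8.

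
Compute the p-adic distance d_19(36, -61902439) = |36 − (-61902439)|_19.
d_19(36, -61902439) = 1/2476099

Step 1 — x − y = 36 − (-61902439) = 61902475. Step 2 — v_19(61902475) = 5 (factor: 61902475 = (19^5 · 25); the sign does not affect v_p). Step 3 — |x − y|_19 = 19^{-5} = 1/2476099.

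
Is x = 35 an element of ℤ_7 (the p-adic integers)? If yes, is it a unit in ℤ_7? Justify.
x ∈ ℤ_7 but not a unit; v_7(x) = 1 > 0

ℤ_7 = {x ∈ ℚ_7 : v_7(x) ≥ 0} and ℤ_7^× = {x ∈ ℤ_7 : v_7(x) = 0}. Here v_7(35) = v_7(num) − v_7(den) = 1; compare against these criteria.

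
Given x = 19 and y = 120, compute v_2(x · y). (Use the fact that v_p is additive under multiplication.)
v_2(2280) = 3

v_p(x) = 0 (factor: 19 = 2^0 · 19); v_p(y) = 3 (factor: 120 = 2^3 · 15). Additivity: v_p(xy) = v_p(x) + v_p(y) = 0 + 3 = 3. (Direct check: xy = 2280 = 2^3 · (285).)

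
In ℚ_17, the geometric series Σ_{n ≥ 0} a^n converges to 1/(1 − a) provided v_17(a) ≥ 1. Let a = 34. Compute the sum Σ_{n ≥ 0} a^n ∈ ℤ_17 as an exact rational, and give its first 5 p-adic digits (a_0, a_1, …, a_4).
Σ a^n = 1/(1 − a) = -1/33;  first 5 digits = (1, 2, 4, 8, 16)

v_17(a) = 1 ≥ 1, so the series converges in ℤ_17 to 1/(1 − a) = 1/(1 − 34) = -1/33. Expand this rational in ℤ_17: compute digits iteratively via d_i = x_i mod 17, x_{i+1} = (x_i − d_i)/17. The first 5 digits are (1, 2, 4, 8, 16).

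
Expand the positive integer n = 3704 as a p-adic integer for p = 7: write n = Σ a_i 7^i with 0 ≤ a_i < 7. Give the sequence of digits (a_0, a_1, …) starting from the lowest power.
(a_0, a_1, …) = (1, 4, 5, 3, 1)

Repeated division by 7 gives the digits low-to-high: 3704 = 1 + 4·7^1 + 5·7^2 + 3·7^3 + 1·7^4. Digit sequence: (1, 4, 5, 3, 1).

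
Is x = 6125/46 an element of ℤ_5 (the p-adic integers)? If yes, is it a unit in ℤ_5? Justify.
x ∈ ℤ_5 but not a unit; v_5(x) = 3 > 0

ℤ_5 = {x ∈ ℚ_5 : v_5(x) ≥ 0} and ℤ_5^× = {x ∈ ℤ_5 : v_5(x) = 0}. Here v_5(6125/46) = v_5(num) − v_5(den) = 3; compare against these criteria.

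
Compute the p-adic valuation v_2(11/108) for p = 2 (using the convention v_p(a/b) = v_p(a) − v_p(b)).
v_2(11/108) = -2

Factor powers of 2 from the numerator and denominator of the reduced fraction: 11 = 2^0 · 11 and 108 = 2^2 · 27. Apply v_p(a/b) = v_p(a) − v_p(b): v_2(11/108) = 0 − 2 = -2.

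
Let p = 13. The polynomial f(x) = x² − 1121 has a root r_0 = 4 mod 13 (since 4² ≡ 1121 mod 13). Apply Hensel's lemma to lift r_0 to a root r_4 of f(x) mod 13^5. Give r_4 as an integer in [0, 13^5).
r_4 = 147827 (mod 371293)

Hensel's recurrence: r_{i+1} = r_i − f(r_i)·(f′(r_i))^{-1} mod 13^{i+2}, with f′(x) = 2x. Iterate:
  r_0 = 4 (mod 13)
  r_1 = 121 (mod 169)
  r_2 = 628 (mod 2197)
  r_3 = 5022 (mod 28561)
  r_4 = 147827 (mod 371293)
Final: r_4 = 147827, and one checks f(r_4) ≡ 0 mod 13^5.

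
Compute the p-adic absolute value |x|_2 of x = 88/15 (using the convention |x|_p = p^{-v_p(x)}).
|88/15|_2 = 1/8

Step 1 — compute v_2(x) by factoring powers of 2 out of the numerator and denominator: v_2(88/15) = 3. Step 2 — apply |x|_p = p^{-v_p(x)} = 2^{-3} = 1/8.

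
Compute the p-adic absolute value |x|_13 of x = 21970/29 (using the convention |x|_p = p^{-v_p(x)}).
|21970/29|_13 = 1/2197

Step 1 — compute v_13(x) by factoring powers of 13 out of the numerator and denominator: v_13(21970/29) = 3. Step 2 — apply |x|_p = p^{-v_p(x)} = 13^{-3} = 1/2197.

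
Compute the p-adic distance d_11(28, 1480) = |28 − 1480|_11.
d_11(28, 1480) = 1/121

Step 1 — x − y = 28 − 1480 = -1452. Step 2 — v_11(-1452) = 2 (factor: -1452 = −(11^2 · 12); the sign does not affect v_p). Step 3 — |x − y|_11 = 11^{-2} = 1/121.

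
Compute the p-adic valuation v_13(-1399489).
v_13(-1399489) = 4

v_13(n) is the largest exponent k such that 13^k divides n. Factor out: -1399489 = -13^4 · 49. (Sign doesn't affect v_p.) So v_13(-1399489) = 4.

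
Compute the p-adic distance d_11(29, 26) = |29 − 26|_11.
d_11(29, 26) = 1

Step 1 — x − y = 29 − 26 = 3. Step 2 — v_11(3) = 0 (factor: 3 = (11^0 · 3); the sign does not affect v_p). Step 3 — |x − y|_11 = 11^{0} = 1.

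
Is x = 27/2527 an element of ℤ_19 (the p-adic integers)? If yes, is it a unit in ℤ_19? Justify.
x ∉ ℤ_19 (v_19(x) = -2 < 0)

ℤ_19 = {x ∈ ℚ_19 : v_19(x) ≥ 0} and ℤ_19^× = {x ∈ ℤ_19 : v_19(x) = 0}. Here v_19(27/2527) = v_19(num) − v_19(den) = -2; compare against these criteria.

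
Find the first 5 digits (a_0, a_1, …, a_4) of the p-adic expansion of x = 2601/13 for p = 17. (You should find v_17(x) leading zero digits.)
(a_0, …, a_4) = (0, 0, 2, 13, 11)

v_17(2601/13) = 2, so a_0 = ... = a_1 = 0. Factor out: x = 17^2 · u with u = 9/13 a unit in ℤ_17. Expand u iteratively via a_{v+i} = u_i mod 17, u_{i+1} = (u_i − a_{v+i})/17:
  u_0 = 9/13;  a_2 = 2;  u_1 = (u_0 − 2)/17 = -1/13
  u_1 = -1/13;  a_3 = 13;  u_2 = (u_1 − 13)/17 = -10/13
  u_2 = -10/13;  a_4 = 11;  u_3 = (u_2 − 11)/17 = -9/13
Digits: (0, 0, 2, 13, 11).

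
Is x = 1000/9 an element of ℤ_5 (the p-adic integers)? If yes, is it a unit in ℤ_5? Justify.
x ∈ ℤ_5 but not a unit; v_5(x) = 3 > 0

ℤ_5 = {x ∈ ℚ_5 : v_5(x) ≥ 0} and ℤ_5^× = {x ∈ ℤ_5 : v_5(x) = 0}. Here v_5(1000/9) = v_5(num) − v_5(den) = 3; compare against these criteria.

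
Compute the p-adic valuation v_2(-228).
v_2(-228) = 2

v_2(n) is the largest exponent k such that 2^k divides n. Factor out: -228 = -2^2 · 57. (Sign doesn't affect v_p.) So v_2(-228) = 2.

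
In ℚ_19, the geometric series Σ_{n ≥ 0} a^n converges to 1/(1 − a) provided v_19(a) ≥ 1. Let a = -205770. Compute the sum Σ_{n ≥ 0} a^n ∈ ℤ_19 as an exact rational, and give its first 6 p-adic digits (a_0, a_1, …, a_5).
Σ a^n = 1/(1 − a) = 1/205771;  first 6 digits = (1, 0, 0, 8, 17, 18)

v_19(a) = 3 ≥ 1, so the series converges in ℤ_19 to 1/(1 − a) = 1/(1 − (-205770)) = 1/205771. Expand this rational in ℤ_19: compute digits iteratively via d_i = x_i mod 19, x_{i+1} = (x_i − d_i)/19. The first 6 digits are (1, 0, 0, 8, 17, 18).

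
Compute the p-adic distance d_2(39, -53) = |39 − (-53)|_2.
d_2(39, -53) = 1/4

Step 1 — x − y = 39 − (-53) = 92. Step 2 — v_2(92) = 2 (factor: 92 = (2^2 · 23); the sign does not affect v_p). Step 3 — |x − y|_2 = 2^{-2} = 1/4.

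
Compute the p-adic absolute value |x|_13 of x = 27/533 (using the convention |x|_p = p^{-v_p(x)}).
|27/533|_13 = 13

Step 1 — compute v_13(x) by factoring powers of 13 out of the numerator and denominator: v_13(27/533) = -1. Step 2 — apply |x|_p = p^{-v_p(x)} = 13^{1} = 13.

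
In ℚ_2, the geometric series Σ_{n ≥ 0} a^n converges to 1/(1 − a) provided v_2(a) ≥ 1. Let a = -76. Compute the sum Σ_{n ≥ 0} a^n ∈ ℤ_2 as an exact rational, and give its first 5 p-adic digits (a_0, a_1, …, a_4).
Σ a^n = 1/(1 − a) = 1/77;  first 5 digits = (1, 0, 1, 0, 0)

v_2(a) = 2 ≥ 1, so the series converges in ℤ_2 to 1/(1 − a) = 1/(1 − (-76)) = 1/77. Expand this rational in ℤ_2: compute digits iteratively via d_i = x_i mod 2, x_{i+1} = (x_i − d_i)/2. The first 5 digits are (1, 0, 1, 0, 0).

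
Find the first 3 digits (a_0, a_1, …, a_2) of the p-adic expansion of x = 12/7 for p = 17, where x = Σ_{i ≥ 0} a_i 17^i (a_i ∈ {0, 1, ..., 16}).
(a_0, …, a_2) = (9, 2, 12)

v_17(12/7) = 0 (numerator and denominator both coprime to 17), so x ∈ ℤ_17^×. Compute digits iteratively via a_i = x_i mod 17, x_{i+1} = (x_i − a_i)/17, with x_0 = x:
  x_0 = 12/7;  a_0 = 9;  x_1 = (x_0 − 9)/17 = -3/7
  x_1 = -3/7;  a_1 = 2;  x_2 = (x_1 − 2)/17 = -1/7
  x_2 = -1/7;  a_2 = 12;  x_3 = (x_2 − 12)/17 = -5/7
Digits: (9, 2, 12).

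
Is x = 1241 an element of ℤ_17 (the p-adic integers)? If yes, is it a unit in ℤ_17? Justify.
x ∈ ℤ_17 but not a unit; v_17(x) = 1 > 0

ℤ_17 = {x ∈ ℚ_17 : v_17(x) ≥ 0} and ℤ_17^× = {x ∈ ℤ_17 : v_17(x) = 0}. Here v_17(1241) = v_17(num) − v_17(den) = 1; compare against these criteria.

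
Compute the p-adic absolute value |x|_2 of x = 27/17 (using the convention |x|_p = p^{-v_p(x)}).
|27/17|_2 = 1

Step 1 — compute v_2(x) by factoring powers of 2 out of the numerator and denominator: v_2(27/17) = 0. Step 2 — apply |x|_p = p^{-v_p(x)} = 2^{0} = 1.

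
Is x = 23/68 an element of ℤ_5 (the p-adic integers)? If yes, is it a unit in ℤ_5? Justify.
x ∈ ℤ_5^× (unit); v_5(x) = 0

ℤ_5 = {x ∈ ℚ_5 : v_5(x) ≥ 0} and ℤ_5^× = {x ∈ ℤ_5 : v_5(x) = 0}. Here v_5(23/68) = v_5(num) − v_5(den) = 0; compare against these criteria.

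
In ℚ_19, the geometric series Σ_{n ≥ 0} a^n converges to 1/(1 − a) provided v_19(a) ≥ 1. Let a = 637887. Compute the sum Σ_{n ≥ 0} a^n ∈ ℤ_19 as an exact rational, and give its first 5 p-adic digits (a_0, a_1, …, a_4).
Σ a^n = 1/(1 − a) = -1/637886;  first 5 digits = (1, 0, 0, 17, 4)

v_19(a) = 3 ≥ 1, so the series converges in ℤ_19 to 1/(1 − a) = 1/(1 − 637887) = -1/637886. Expand this rational in ℤ_19: compute digits iteratively via d_i = x_i mod 19, x_{i+1} = (x_i − d_i)/19. The first 5 digits are (1, 0, 0, 17, 4).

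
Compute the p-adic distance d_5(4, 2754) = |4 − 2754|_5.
d_5(4, 2754) = 1/125

Step 1 — x − y = 4 − 2754 = -2750. Step 2 — v_5(-2750) = 3 (factor: -2750 = −(5^3 · 22); the sign does not affect v_p). Step 3 — |x − y|_5 = 5^{-3} = 1/125.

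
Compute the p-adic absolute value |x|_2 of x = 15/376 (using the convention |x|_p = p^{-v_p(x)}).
|15/376|_2 = 8

Step 1 — compute v_2(x) by factoring powers of 2 out of the numerator and denominator: v_2(15/376) = -3. Step 2 — apply |x|_p = p^{-v_p(x)} = 2^{3} = 8.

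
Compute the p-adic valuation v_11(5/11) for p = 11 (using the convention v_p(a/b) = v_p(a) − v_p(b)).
v_11(5/11) = -1

Factor powers of 11 from the numerator and denominator of the reduced fraction: 5 = 11^0 · 5 and 11 = 11^1 · 1. Apply v_p(a/b) = v_p(a) − v_p(b): v_11(5/11) = 0 − 1 = -1.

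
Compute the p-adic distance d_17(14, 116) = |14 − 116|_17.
d_17(14, 116) = 1/17

Step 1 — x − y = 14 − 116 = -102. Step 2 — v_17(-102) = 1 (factor: -102 = −(17^1 · 6); the sign does not affect v_p). Step 3 — |x − y|_17 = 17^{-1} = 1/17.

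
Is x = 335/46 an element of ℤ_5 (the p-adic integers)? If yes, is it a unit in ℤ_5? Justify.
x ∈ ℤ_5 but not a unit; v_5(x) = 1 > 0

ℤ_5 = {x ∈ ℚ_5 : v_5(x) ≥ 0} and ℤ_5^× = {x ∈ ℤ_5 : v_5(x) = 0}. Here v_5(335/46) = v_5(num) − v_5(den) = 1; compare against these criteria.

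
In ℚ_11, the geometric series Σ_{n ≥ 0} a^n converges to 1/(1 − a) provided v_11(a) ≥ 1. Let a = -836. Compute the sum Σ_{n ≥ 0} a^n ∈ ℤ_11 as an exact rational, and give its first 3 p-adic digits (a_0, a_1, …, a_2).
Σ a^n = 1/(1 − a) = 1/837;  first 3 digits = (1, 1, 5)

v_11(a) = 1 ≥ 1, so the series converges in ℤ_11 to 1/(1 − a) = 1/(1 − (-836)) = 1/837. Expand this rational in ℤ_11: compute digits iteratively via d_i = x_i mod 11, x_{i+1} = (x_i − d_i)/11. The first 3 digits are (1, 1, 5).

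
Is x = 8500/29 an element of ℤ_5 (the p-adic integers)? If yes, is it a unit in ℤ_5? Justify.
x ∈ ℤ_5 but not a unit; v_5(x) = 3 > 0

ℤ_5 = {x ∈ ℚ_5 : v_5(x) ≥ 0} and ℤ_5^× = {x ∈ ℤ_5 : v_5(x) = 0}. Here v_5(8500/29) = v_5(num) − v_5(den) = 3; compare against these criteria.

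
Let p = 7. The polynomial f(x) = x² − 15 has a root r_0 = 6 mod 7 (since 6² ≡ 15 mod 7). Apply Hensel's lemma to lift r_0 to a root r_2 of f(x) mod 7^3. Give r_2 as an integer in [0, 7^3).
r_2 = 188 (mod 343)

Hensel's recurrence: r_{i+1} = r_i − f(r_i)·(f′(r_i))^{-1} mod 7^{i+2}, with f′(x) = 2x. Iterate:
  r_0 = 6 (mod 7)
  r_1 = 41 (mod 49)
  r_2 = 188 (mod 343)
Final: r_2 = 188, and one checks f(r_2) ≡ 0 mod 7^3.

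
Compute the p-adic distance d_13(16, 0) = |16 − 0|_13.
d_13(16, 0) = 1

Step 1 — x − y = 16 − 0 = 16. Step 2 — v_13(16) = 0 (factor: 16 = (13^0 · 16); the sign does not affect v_p). Step 3 — |x − y|_13 = 13^{0} = 1.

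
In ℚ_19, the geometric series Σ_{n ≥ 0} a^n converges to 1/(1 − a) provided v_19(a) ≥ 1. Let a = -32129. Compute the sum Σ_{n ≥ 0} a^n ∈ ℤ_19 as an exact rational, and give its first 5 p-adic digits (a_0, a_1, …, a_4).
Σ a^n = 1/(1 − a) = 1/32130;  first 5 digits = (1, 0, 6, 14, 16)

v_19(a) = 2 ≥ 1, so the series converges in ℤ_19 to 1/(1 − a) = 1/(1 − (-32129)) = 1/32130. Expand this rational in ℤ_19: compute digits iteratively via d_i = x_i mod 19, x_{i+1} = (x_i − d_i)/19. The first 5 digits are (1, 0, 6, 14, 16).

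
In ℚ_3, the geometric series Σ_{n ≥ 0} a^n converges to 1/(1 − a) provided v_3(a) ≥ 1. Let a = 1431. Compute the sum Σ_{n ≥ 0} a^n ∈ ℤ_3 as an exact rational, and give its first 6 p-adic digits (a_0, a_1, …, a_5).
Σ a^n = 1/(1 − a) = -1/1430;  first 6 digits = (1, 0, 0, 2, 2, 2)

v_3(a) = 3 ≥ 1, so the series converges in ℤ_3 to 1/(1 − a) = 1/(1 − 1431) = -1/1430. Expand this rational in ℤ_3: compute digits iteratively via d_i = x_i mod 3, x_{i+1} = (x_i − d_i)/3. The first 6 digits are (1, 0, 0, 2, 2, 2).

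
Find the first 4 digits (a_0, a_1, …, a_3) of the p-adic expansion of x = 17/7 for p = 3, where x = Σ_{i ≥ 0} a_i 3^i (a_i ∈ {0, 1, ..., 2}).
(a_0, …, a_3) = (2, 1, 1, 0)

v_3(17/7) = 0 (numerator and denominator both coprime to 3), so x ∈ ℤ_3^×. Compute digits iteratively via a_i = x_i mod 3, x_{i+1} = (x_i − a_i)/3, with x_0 = x:
  x_0 = 17/7;  a_0 = 2;  x_1 = (x_0 − 2)/3 = 1/7
  x_1 = 1/7;  a_1 = 1;  x_2 = (x_1 − 1)/3 = -2/7
  x_2 = -2/7;  a_2 = 1;  x_3 = (x_2 − 1)/3 = -3/7
  x_3 = -3/7;  a_3 = 0;  x_4 = (x_3 − 0)/3 = -1/7
Digits: (2, 1, 1, 0).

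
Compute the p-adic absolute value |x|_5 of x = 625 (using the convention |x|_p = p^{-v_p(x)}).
|625|_5 = 1/625

Step 1 — compute v_5(x) by factoring powers of 5 out of the numerator and denominator: v_5(625) = 4. Step 2 — apply |x|_p = p^{-v_p(x)} = 5^{-4} = 1/625.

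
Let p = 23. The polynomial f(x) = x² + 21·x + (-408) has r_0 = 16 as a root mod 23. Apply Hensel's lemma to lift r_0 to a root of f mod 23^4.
r_3 = 161108 (mod 279841)

Hensel: r_{i+1} = r_i − f(r_i)·(f′(r_i))^{-1} mod 23^{i+2}, f′(x) = 2x + 21. Iterate:
  r_0 = 16 (mod 23)
  r_1 = 292 (mod 529)
  r_2 = 2937 (mod 12167)
  r_3 = 161108 (mod 279841)
Final: r = 161108 satisfies f(r) ≡ 0 mod 23^4.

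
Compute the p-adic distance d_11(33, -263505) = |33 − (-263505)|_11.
d_11(33, -263505) = 1/14641

Step 1 — x − y = 33 − (-263505) = 263538. Step 2 — v_11(263538) = 4 (factor: 263538 = (11^4 · 18); the sign does not affect v_p). Step 3 — |x − y|_11 = 11^{-4} = 1/14641.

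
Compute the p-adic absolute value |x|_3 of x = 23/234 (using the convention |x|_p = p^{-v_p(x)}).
|23/234|_3 = 9

Step 1 — compute v_3(x) by factoring powers of 3 out of the numerator and denominator: v_3(23/234) = -2. Step 2 — apply |x|_p = p^{-v_p(x)} = 3^{2} = 9.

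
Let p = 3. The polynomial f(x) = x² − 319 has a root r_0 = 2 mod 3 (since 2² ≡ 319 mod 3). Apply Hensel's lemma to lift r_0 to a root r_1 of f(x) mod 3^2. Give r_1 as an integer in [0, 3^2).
r_1 = 2 (mod 9)

Hensel's recurrence: r_{i+1} = r_i − f(r_i)·(f′(r_i))^{-1} mod 3^{i+2}, with f′(x) = 2x. Iterate:
  r_0 = 2 (mod 3)
  r_1 = 2 (mod 9)
Final: r_1 = 2, and one checks f(r_1) ≡ 0 mod 3^2.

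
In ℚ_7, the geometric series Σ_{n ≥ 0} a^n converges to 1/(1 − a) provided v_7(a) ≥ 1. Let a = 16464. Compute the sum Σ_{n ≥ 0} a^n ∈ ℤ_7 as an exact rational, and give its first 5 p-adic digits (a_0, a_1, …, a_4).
Σ a^n = 1/(1 − a) = -1/16463;  first 5 digits = (1, 0, 0, 6, 6)

v_7(a) = 3 ≥ 1, so the series converges in ℤ_7 to 1/(1 − a) = 1/(1 − 16464) = -1/16463. Expand this rational in ℤ_7: compute digits iteratively via d_i = x_i mod 7, x_{i+1} = (x_i − d_i)/7. The first 5 digits are (1, 0, 0, 6, 6).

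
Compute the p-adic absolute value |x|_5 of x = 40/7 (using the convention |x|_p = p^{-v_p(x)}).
|40/7|_5 = 1/5

Step 1 — compute v_5(x) by factoring powers of 5 out of the numerator and denominator: v_5(40/7) = 1. Step 2 — apply |x|_p = p^{-v_p(x)} = 5^{-1} = 1/5.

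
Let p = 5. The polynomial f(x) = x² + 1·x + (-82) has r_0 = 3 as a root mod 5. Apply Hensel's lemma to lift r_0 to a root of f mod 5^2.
r_1 = 13 (mod 25)

Hensel: r_{i+1} = r_i − f(r_i)·(f′(r_i))^{-1} mod 5^{i+2}, f′(x) = 2x + 1. Iterate:
  r_0 = 3 (mod 5)
  r_1 = 13 (mod 25)
Final: r = 13 satisfies f(r) ≡ 0 mod 5^2.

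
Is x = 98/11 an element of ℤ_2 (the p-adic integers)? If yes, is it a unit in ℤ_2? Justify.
x ∈ ℤ_2 but not a unit; v_2(x) = 1 > 0

ℤ_2 = {x ∈ ℚ_2 : v_2(x) ≥ 0} and ℤ_2^× = {x ∈ ℤ_2 : v_2(x) = 0}. Here v_2(98/11) = v_2(num) − v_2(den) = 1; compare against these criteria.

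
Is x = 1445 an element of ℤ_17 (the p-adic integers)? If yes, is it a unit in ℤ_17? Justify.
x ∈ ℤ_17 but not a unit; v_17(x) = 2 > 0

ℤ_17 = {x ∈ ℚ_17 : v_17(x) ≥ 0} and ℤ_17^× = {x ∈ ℤ_17 : v_17(x) = 0}. Here v_17(1445) = v_17(num) − v_17(den) = 2; compare against these criteria.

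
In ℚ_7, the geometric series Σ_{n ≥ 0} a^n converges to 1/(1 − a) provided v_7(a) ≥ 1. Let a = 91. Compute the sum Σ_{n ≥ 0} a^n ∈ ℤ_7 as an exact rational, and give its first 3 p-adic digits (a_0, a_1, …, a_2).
Σ a^n = 1/(1 − a) = -1/90;  first 3 digits = (1, 6, 2)

v_7(a) = 1 ≥ 1, so the series converges in ℤ_7 to 1/(1 − a) = 1/(1 − 91) = -1/90. Expand this rational in ℤ_7: compute digits iteratively via d_i = x_i mod 7, x_{i+1} = (x_i − d_i)/7. The first 3 digits are (1, 6, 2).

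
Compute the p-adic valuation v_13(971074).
v_13(971074) = 4

v_13(n) is the largest exponent k such that 13^k divides n. Factor out: 971074 = 13^4 · 34. (Sign doesn't affect v_p.) So v_13(971074) = 4.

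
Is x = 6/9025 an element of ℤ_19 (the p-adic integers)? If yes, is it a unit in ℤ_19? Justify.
x ∉ ℤ_19 (v_19(x) = -2 < 0)

ℤ_19 = {x ∈ ℚ_19 : v_19(x) ≥ 0} and ℤ_19^× = {x ∈ ℤ_19 : v_19(x) = 0}. Here v_19(6/9025) = v_19(num) − v_19(den) = -2; compare against these criteria.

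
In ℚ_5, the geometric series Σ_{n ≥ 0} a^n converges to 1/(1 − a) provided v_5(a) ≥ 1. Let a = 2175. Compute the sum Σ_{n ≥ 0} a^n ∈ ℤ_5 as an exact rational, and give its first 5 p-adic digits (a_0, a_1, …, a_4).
Σ a^n = 1/(1 − a) = -1/2174;  first 5 digits = (1, 0, 2, 2, 2)

v_5(a) = 2 ≥ 1, so the series converges in ℤ_5 to 1/(1 − a) = 1/(1 − 2175) = -1/2174. Expand this rational in ℤ_5: compute digits iteratively via d_i = x_i mod 5, x_{i+1} = (x_i − d_i)/5. The first 5 digits are (1, 0, 2, 2, 2).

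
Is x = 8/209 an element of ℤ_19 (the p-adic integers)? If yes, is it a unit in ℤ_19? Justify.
x ∉ ℤ_19 (v_19(x) = -1 < 0)

ℤ_19 = {x ∈ ℚ_19 : v_19(x) ≥ 0} and ℤ_19^× = {x ∈ ℤ_19 : v_19(x) = 0}. Here v_19(8/209) = v_19(num) − v_19(den) = -1; compare against these criteria.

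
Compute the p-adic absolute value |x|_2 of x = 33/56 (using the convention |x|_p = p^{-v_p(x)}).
|33/56|_2 = 8

Step 1 — compute v_2(x) by factoring powers of 2 out of the numerator and denominator: v_2(33/56) = -3. Step 2 — apply |x|_p = p^{-v_p(x)} = 2^{3} = 8.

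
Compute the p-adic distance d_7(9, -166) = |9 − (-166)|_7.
d_7(9, -166) = 1/7

Step 1 — x − y = 9 − (-166) = 175. Step 2 — v_7(175) = 1 (factor: 175 = (7^1 · 25); the sign does not affect v_p). Step 3 — |x − y|_7 = 7^{-1} = 1/7.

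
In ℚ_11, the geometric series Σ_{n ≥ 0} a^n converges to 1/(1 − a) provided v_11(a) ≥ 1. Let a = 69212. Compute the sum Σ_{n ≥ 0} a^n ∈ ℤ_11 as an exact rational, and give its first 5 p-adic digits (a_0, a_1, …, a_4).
Σ a^n = 1/(1 − a) = -1/69211;  first 5 digits = (1, 0, 0, 8, 4)

v_11(a) = 3 ≥ 1, so the series converges in ℤ_11 to 1/(1 − a) = 1/(1 − 69212) = -1/69211. Expand this rational in ℤ_11: compute digits iteratively via d_i = x_i mod 11, x_{i+1} = (x_i − d_i)/11. The first 5 digits are (1, 0, 0, 8, 4).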